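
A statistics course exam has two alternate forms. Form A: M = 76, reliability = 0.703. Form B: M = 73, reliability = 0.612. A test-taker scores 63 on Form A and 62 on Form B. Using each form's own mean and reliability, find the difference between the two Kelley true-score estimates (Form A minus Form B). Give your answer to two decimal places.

0.59

T̂_A = 0.703(63) + 0.297(76) = 66.8610
T̂_B = 0.612(62) + 0.388(73) = 66.2680
T̂_A − T̂_B = 0.5930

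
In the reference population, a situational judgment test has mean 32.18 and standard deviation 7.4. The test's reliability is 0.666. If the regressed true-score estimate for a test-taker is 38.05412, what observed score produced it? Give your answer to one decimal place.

41.0

T̂ = ρX + (1 − ρ)μ  ⇒  X = (T̂ − (1 − ρ)μ) / ρ
X = (38.05412 − 0.334 × 32.18) / 0.666 = (38.05412 − 10.74812) / 0.666 = 27.30600 / 0.666 = 41.000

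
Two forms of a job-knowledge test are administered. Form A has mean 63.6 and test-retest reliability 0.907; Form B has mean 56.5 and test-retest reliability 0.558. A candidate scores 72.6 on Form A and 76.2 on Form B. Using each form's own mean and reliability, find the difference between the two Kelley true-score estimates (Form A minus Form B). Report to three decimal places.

4.270

T̂_A = 0.907(72.6) + 0.093(63.6) = 71.76300
T̂_B = 0.558(76.2) + 0.442(56.5) = 67.49260
T̂_A − T̂_B = 4.27040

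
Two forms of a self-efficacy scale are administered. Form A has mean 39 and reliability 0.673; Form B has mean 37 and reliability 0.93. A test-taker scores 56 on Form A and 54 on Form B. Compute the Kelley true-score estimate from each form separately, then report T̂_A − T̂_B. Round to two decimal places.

T̂_A = 0.673(56) + 0.327(39) = 50.4410
T̂_B = 0.93(54) + 0.07(37) = 52.8100
T̂_A − T̂_B = -2.3690

-2.37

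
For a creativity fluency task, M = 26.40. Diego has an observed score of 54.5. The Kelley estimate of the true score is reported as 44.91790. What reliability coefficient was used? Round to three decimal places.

T̂ = ρX + (1 − ρ)μ  ⇒  T̂ − μ = ρ(X − μ)
ρ = (T̂ − μ)/(X − μ) = (44.91790 − 26.40) / (54.5 − 26.40) = 18.51790 / 28.10 = 0.65900

0.659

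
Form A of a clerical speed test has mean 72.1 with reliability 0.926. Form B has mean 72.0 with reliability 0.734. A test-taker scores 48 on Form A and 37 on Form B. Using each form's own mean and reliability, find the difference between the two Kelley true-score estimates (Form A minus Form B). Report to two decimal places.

3.47

T̂_A = 0.926(48) + 0.074(72.1) = 49.7834
T̂_B = 0.734(37) + 0.266(72.0) = 46.3100
T̂_A − T̂_B = 3.4734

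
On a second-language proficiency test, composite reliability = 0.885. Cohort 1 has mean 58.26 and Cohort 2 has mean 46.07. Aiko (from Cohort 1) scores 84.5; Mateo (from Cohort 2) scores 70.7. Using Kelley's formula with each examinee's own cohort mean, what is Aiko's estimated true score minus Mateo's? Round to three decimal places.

T̂_Aiko = 0.885(84.5) + 0.115(58.26) = 81.48240
T̂_Mateo = 0.885(70.7) + 0.115(46.07) = 67.86755
Difference = 81.48240 − 67.86755 = 13.61485

13.615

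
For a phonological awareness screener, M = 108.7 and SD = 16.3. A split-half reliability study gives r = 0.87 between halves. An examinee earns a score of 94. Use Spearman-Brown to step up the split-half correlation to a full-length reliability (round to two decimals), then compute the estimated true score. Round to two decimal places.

Spearman-Brown: ρ = 2r/(1 + r) = 2(0.87)/(1 + 0.87) = 1.740/1.87 = 0.9305 → 0.93
Kelley's formula gives T̂ = 0.93·94 + 0.07·108.7 = 87.42 + 7.609 = 95.029.

95.03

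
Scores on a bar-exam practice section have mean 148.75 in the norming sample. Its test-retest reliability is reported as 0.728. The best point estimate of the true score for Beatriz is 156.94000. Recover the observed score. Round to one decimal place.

T̂ = ρX + (1 − ρ)μ  ⇒  X = (T̂ − (1 − ρ)μ) / ρ
X = (156.94000 − 0.272 × 148.75) / 0.728 = (156.94000 − 40.46000) / 0.728 = 116.48000 / 0.728 = 160.000

160.0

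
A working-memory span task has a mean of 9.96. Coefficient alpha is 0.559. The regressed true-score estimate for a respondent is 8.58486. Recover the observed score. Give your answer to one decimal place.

7.5

T̂ = ρX + (1 − ρ)μ  ⇒  X = (T̂ − (1 − ρ)μ) / ρ
X = (8.58486 − 0.441 × 9.96) / 0.559 = (8.58486 − 4.39236) / 0.559 = 4.19250 / 0.559 = 7.500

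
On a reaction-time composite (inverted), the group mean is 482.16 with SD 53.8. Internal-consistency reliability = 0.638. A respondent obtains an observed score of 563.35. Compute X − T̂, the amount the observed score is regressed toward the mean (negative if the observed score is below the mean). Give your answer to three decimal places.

T̂ = ρX + (1 − ρ)μ
  = 0.638 × 563.35 + 0.362 × 482.16
  = 359.41730 + 174.54192
  = 533.95922
  ≈ 533.9592
X − T̂ = 563.35 − 533.9592 = 29.3908 → 29.391

29.391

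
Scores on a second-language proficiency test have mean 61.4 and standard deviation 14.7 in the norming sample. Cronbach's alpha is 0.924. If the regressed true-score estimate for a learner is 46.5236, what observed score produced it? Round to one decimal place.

45.3

T̂ = ρX + (1 − ρ)μ  ⇒  X = (T̂ − (1 − ρ)μ) / ρ
X = (46.5236 − 0.076 × 61.4) / 0.924 = (46.5236 − 4.6664) / 0.924 = 41.8572 / 0.924 = 45.300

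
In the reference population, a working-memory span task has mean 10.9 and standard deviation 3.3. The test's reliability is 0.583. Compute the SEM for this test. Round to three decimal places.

2.131

SEM = SD · √(1 − ρ) = 3.3 × √0.417 = 3.3 × 0.6458 = 2.1310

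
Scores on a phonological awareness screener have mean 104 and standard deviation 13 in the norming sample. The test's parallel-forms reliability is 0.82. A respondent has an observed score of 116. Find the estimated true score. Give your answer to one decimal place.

T̂ = ρX + (1 − ρ)μ
  = 0.82 × 116 + 0.18 × 104
  = 95.12 + 18.72
  = 113.84
  ≈ 113.8

113.8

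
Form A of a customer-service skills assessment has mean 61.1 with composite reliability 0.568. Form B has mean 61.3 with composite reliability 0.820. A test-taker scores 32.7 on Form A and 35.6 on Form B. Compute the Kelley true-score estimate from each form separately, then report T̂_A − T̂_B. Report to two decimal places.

T̂_A = 0.568(32.7) + 0.432(61.1) = 44.9688
T̂_B = 0.820(35.6) + 0.180(61.3) = 40.2260
T̂_A − T̂_B = 4.7428

4.74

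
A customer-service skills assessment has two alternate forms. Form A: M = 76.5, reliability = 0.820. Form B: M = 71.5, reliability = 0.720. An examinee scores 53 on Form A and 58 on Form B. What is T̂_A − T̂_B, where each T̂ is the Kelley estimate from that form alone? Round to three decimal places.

T̂_A = 0.820(53) + 0.180(76.5) = 57.23000
T̂_B = 0.720(58) + 0.280(71.5) = 61.78000
T̂_A − T̂_B = -4.55000

-4.550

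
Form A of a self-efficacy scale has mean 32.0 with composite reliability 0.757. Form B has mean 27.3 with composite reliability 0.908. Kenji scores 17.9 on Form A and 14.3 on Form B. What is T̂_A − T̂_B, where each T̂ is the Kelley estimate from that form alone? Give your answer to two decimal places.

T̂_A = 0.757(17.9) + 0.243(32.0) = 21.3263
T̂_B = 0.908(14.3) + 0.092(27.3) = 15.4960
T̂_A − T̂_B = 5.8303

5.83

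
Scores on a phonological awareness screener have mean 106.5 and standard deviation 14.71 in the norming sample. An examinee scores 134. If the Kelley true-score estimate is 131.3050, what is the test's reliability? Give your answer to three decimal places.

T̂ = ρX + (1 − ρ)μ  ⇒  T̂ − μ = ρ(X − μ)
ρ = (T̂ − μ)/(X − μ) = (131.3050 − 106.5) / (134 − 106.5) = 24.8050 / 27.5 = 0.90200

0.902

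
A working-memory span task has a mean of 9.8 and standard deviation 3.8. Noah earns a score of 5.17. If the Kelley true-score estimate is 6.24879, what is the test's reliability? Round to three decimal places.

T̂ = ρX + (1 − ρ)μ  ⇒  T̂ − μ = ρ(X − μ)
ρ = (T̂ − μ)/(X − μ) = (6.24879 − 9.8) / (5.17 − 9.8) = -3.55121 / -4.63 = 0.76700

0.767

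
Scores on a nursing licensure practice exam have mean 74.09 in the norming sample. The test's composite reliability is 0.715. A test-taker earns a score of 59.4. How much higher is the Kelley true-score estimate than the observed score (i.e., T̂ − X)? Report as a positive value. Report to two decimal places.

Kelley's formula gives T̂ = 0.715·59.4 + 0.285·74.09 = 42.4710 + 21.11565 = 63.5866.
T̂ − X = 63.587 − 59.4 = 4.187 → 4.19

4.19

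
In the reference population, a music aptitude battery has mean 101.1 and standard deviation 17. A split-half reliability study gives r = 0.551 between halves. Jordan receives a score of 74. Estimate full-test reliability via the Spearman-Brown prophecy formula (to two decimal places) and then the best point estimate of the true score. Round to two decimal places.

Spearman-Brown: ρ = 2r/(1 + r) = 2(0.551)/(1 + 0.551) = 1.1020/1.551 = 0.7105 → 0.71
T̂ = ρX + (1 − ρ)μ
  = 0.71 × 74 + 0.29 × 101.1
  = 52.54 + 29.319
  = 81.859
  ≈ 81.86

81.86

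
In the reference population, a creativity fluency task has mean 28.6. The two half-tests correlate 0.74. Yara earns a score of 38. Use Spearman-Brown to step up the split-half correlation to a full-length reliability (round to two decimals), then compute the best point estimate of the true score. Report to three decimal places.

Spearman-Brown: ρ = 2r/(1 + r) = 2(0.74)/(1 + 0.74) = 1.480/1.74 = 0.8506 → 0.85
T̂ = ρX + (1 − ρ)μ
  = 0.85 × 38 + 0.15 × 28.6
  = 32.30 + 4.290
  = 36.5900
  ≈ 36.590

36.590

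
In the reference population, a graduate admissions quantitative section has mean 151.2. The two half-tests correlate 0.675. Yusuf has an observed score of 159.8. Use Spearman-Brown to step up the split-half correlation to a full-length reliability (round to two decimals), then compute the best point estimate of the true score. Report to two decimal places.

158.17

Spearman-Brown: ρ = 2r/(1 + r) = 2(0.675)/(1 + 0.675) = 1.3500/1.675 = 0.8060 → 0.81
T̂ = 0.81(159.8) + 0.19(151.2) = 129.438 + 28.728 = 158.166 → 158.17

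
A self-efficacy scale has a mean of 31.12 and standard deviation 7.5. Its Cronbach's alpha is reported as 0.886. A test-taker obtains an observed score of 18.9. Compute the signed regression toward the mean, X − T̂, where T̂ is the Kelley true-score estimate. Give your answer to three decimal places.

Weight the observed score by reliability and the mean by (1 − reliability): T̂ = 0.886·18.9 + 0.114·31.12 = 16.7454 + 3.54768 = 20.29308.
X − T̂ = 18.9 − 20.2931 = -1.3931 → -1.393

-1.393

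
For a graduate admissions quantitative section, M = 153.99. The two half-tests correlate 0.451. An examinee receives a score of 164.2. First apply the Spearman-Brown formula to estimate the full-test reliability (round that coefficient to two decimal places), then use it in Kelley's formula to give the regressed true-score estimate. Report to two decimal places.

160.32

Spearman-Brown: ρ = 2r/(1 + r) = 2(0.451)/(1 + 0.451) = 0.9020/1.451 = 0.6216 → 0.62
Kelley's formula gives T̂ = 0.62·164.2 + 0.38·153.99 = 101.804 + 58.5162 = 160.320.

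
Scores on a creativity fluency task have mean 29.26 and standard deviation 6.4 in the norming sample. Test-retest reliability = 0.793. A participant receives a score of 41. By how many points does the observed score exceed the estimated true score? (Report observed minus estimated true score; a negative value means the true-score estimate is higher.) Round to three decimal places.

Weight the observed score by reliability and the mean by (1 − reliability): T̂ = 0.793·41 + 0.207·29.26 = 32.513 + 6.05682 = 38.56982.
X − T̂ = 41 − 38.5698 = 2.4302 → 2.430

2.430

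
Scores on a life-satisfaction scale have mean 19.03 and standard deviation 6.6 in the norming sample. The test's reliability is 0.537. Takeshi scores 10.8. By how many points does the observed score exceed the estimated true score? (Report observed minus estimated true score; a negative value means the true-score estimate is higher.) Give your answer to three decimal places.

Weight the observed score by reliability and the mean by (1 − reliability): T̂ = 0.537·10.8 + 0.463·19.03 = 5.7996 + 8.81089 = 14.61049.
X − T̂ = 10.8 − 14.6105 = -3.8105 → -3.810

-3.810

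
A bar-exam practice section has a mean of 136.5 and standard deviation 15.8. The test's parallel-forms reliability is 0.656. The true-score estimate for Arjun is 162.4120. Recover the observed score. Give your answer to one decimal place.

T̂ = ρX + (1 − ρ)μ  ⇒  X = (T̂ − (1 − ρ)μ) / ρ
X = (162.4120 − 0.344 × 136.5) / 0.656 = (162.4120 − 46.9560) / 0.656 = 115.4560 / 0.656 = 176.000

176.0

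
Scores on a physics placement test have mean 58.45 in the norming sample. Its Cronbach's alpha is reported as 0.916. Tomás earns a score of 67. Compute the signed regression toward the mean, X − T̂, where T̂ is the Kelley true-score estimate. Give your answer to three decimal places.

T̂ = ρX + (1 − ρ)μ
  = 0.916 × 67 + 0.084 × 58.45
  = 61.372 + 4.90980
  = 66.28180
  ≈ 66.2818
X − T̂ = 67 − 66.2818 = 0.7182 → 0.718

0.718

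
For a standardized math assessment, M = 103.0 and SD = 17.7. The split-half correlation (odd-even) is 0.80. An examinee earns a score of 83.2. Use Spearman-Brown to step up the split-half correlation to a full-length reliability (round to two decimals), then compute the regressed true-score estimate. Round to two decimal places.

85.38

Spearman-Brown: ρ = 2r/(1 + r) = 2(0.80)/(1 + 0.80) = 1.600/1.80 = 0.8889 → 0.89
T̂ = ρX + (1 − ρ)μ
  = 0.89 × 83.2 + 0.11 × 103.0
  = 74.048 + 11.330
  = 85.378
  ≈ 85.38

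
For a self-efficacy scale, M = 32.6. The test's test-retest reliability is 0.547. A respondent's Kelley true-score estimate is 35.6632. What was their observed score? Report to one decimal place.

T̂ = ρX + (1 − ρ)μ  ⇒  X = (T̂ − (1 − ρ)μ) / ρ
X = (35.6632 − 0.453 × 32.6) / 0.547 = (35.6632 − 14.7678) / 0.547 = 20.8954 / 0.547 = 38.200

38.2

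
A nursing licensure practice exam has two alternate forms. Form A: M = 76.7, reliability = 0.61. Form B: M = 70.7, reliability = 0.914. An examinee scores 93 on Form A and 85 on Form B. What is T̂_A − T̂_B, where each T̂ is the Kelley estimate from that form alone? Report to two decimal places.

2.87

T̂_A = 0.61(93) + 0.39(76.7) = 86.6430
T̂_B = 0.914(85) + 0.086(70.7) = 83.7702
T̂_A − T̂_B = 2.8728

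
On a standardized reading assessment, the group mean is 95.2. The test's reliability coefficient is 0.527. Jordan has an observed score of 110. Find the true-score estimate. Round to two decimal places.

T̂ = 0.527(110) + 0.473(95.2) = 57.970 + 45.0296 = 103.000 → 103.00

103.00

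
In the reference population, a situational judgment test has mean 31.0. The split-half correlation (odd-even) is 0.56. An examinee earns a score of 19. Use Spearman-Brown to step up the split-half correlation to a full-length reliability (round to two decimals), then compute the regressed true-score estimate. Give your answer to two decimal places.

22.36

Spearman-Brown: ρ = 2r/(1 + r) = 2(0.56)/(1 + 0.56) = 1.120/1.56 = 0.7179 → 0.72
T̂ = 0.72(19) + 0.28(31.0) = 13.68 + 8.680 = 22.360 → 22.36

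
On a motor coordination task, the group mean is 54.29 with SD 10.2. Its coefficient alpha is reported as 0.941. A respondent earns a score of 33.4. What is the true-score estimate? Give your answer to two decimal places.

T̂ = 0.941(33.4) + 0.059(54.29) = 31.4294 + 3.20311 = 34.633 → 34.63

34.63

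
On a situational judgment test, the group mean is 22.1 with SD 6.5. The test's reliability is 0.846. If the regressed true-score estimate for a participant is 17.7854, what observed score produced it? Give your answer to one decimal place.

17.0

T̂ = ρX + (1 − ρ)μ  ⇒  X = (T̂ − (1 − ρ)μ) / ρ
X = (17.7854 − 0.154 × 22.1) / 0.846 = (17.7854 − 3.4034) / 0.846 = 14.3820 / 0.846 = 17.000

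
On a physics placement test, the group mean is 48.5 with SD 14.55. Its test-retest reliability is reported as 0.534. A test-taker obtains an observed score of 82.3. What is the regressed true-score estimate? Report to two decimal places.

T̂ = ρX + (1 − ρ)μ
  = 0.534 × 82.3 + 0.466 × 48.5
  = 43.9482 + 22.6010
  = 66.549
  ≈ 66.55

66.55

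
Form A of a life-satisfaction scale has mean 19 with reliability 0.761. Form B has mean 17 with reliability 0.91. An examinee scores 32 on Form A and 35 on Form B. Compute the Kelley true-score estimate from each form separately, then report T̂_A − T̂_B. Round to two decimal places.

-4.49

T̂_A = 0.761(32) + 0.239(19) = 28.8930
T̂_B = 0.91(35) + 0.09(17) = 33.3800
T̂_A − T̂_B = -4.4870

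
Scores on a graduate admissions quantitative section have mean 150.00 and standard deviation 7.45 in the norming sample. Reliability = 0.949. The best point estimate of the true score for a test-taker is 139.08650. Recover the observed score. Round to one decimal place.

138.5

T̂ = ρX + (1 − ρ)μ  ⇒  X = (T̂ − (1 − ρ)μ) / ρ
X = (139.08650 − 0.051 × 150.00) / 0.949 = (139.08650 − 7.65000) / 0.949 = 131.43650 / 0.949 = 138.500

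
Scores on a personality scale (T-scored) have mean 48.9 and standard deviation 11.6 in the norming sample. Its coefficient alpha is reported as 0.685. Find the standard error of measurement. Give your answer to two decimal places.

SEM = SD · √(1 − ρ) = 11.6 × √0.315 = 11.6 × 0.5612 = 6.510

6.51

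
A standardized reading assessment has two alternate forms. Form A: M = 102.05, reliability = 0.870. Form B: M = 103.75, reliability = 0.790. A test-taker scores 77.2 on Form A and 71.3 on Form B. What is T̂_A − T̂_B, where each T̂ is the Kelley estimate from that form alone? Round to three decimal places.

2.316

T̂_A = 0.870(77.2) + 0.130(102.05) = 80.43050
T̂_B = 0.790(71.3) + 0.210(103.75) = 78.11450
T̂_A − T̂_B = 2.31600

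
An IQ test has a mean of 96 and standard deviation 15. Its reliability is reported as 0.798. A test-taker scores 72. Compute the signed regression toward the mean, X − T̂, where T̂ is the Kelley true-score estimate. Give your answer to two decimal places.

-4.85

T̂ = 0.798(72) + 0.202(96) = 57.456 + 19.392 = 76.8480 → 76.848
X − T̂ = 72 − 76.848 = -4.848 → -4.85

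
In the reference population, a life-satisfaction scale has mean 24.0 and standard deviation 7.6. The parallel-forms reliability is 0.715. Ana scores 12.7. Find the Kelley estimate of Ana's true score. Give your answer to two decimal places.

15.92

T̂ = ρX + (1 − ρ)μ
  = 0.715 × 12.7 + 0.285 × 24.0
  = 9.0805 + 6.8400
  = 15.920
  ≈ 15.92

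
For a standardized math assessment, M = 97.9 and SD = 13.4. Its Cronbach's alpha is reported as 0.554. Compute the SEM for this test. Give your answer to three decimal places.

SEM = SD · √(1 − ρ) = 13.4 × √0.446 = 13.4 × 0.6678 = 8.9490

8.949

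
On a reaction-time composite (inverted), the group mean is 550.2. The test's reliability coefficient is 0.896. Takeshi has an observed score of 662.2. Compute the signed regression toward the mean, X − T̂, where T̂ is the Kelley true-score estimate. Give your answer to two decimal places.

Weight the observed score by reliability and the mean by (1 − reliability): T̂ = 0.896·662.2 + 0.104·550.2 = 593.3312 + 57.2208 = 650.5520.
X − T̂ = 662.2 − 650.552 = 11.648 → 11.65

11.65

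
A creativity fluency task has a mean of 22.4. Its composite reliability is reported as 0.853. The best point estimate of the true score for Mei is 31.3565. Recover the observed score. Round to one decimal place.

32.9

T̂ = ρX + (1 − ρ)μ  ⇒  X = (T̂ − (1 − ρ)μ) / ρ
X = (31.3565 − 0.147 × 22.4) / 0.853 = (31.3565 − 3.2928) / 0.853 = 28.0637 / 0.853 = 32.900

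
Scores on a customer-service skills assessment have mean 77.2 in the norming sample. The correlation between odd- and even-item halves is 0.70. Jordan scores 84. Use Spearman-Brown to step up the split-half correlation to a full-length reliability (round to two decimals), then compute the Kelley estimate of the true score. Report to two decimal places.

Spearman-Brown: ρ = 2r/(1 + r) = 2(0.70)/(1 + 0.70) = 1.400/1.70 = 0.8235 → 0.82
Kelley's formula gives T̂ = 0.82·84 + 0.18·77.2 = 68.88 + 13.896 = 82.776.

82.78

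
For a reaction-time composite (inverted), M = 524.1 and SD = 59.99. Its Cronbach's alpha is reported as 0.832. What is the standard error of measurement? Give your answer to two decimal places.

24.59

SEM = SD · √(1 − ρ) = 59.99 × √0.168 = 59.99 × 0.4099 = 24.589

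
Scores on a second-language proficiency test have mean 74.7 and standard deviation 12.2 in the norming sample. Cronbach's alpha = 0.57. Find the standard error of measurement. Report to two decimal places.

SEM = SD · √(1 − ρ) = 12.2 × √0.43 = 12.2 × 0.6557 = 8.000

8.00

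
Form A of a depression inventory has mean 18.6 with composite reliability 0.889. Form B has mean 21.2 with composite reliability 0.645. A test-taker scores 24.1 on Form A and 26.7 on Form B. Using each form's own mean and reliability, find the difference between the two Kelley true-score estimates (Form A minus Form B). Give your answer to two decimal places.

-1.26

T̂_A = 0.889(24.1) + 0.111(18.6) = 23.4895
T̂_B = 0.645(26.7) + 0.355(21.2) = 24.7475
T̂_A − T̂_B = -1.2580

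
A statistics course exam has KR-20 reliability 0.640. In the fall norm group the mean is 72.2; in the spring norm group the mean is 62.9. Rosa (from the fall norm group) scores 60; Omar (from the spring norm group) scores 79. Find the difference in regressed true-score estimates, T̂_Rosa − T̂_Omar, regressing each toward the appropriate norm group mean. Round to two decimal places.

-8.81

T̂_Rosa = 0.640(60) + 0.360(72.2) = 64.3920
T̂_Omar = 0.640(79) + 0.360(62.9) = 73.2040
Difference = 64.3920 − 73.2040 = -8.8120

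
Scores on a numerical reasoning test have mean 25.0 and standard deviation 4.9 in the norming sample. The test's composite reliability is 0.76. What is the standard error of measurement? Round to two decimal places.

2.40

SEM = SD · √(1 − ρ) = 4.9 × √0.24 = 4.9 × 0.4899 = 2.400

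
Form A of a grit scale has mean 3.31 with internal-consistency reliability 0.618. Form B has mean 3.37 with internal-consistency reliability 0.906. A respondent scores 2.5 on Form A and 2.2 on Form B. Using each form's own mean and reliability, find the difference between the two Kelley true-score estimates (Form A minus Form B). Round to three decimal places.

0.499

T̂_A = 0.618(2.5) + 0.382(3.31) = 2.80942
T̂_B = 0.906(2.2) + 0.094(3.37) = 2.30998
T̂_A − T̂_B = 0.49944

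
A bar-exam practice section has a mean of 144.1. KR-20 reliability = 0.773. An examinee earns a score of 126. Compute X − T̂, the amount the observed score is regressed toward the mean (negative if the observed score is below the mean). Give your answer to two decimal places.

-4.11

T̂ = 0.773(126) + 0.227(144.1) = 97.398 + 32.7107 = 130.1087 → 130.109
X − T̂ = 126 − 130.109 = -4.109 → -4.11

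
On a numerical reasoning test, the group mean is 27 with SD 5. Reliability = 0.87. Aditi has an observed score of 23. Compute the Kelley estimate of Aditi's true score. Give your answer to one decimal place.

Weight the observed score by reliability and the mean by (1 − reliability): T̂ = 0.87·23 + 0.13·27 = 20.01 + 3.51 = 23.52.

23.5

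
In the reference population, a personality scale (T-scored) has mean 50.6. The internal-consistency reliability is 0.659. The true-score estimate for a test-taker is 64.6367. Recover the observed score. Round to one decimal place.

71.9

T̂ = ρX + (1 − ρ)μ  ⇒  X = (T̂ − (1 − ρ)μ) / ρ
X = (64.6367 − 0.341 × 50.6) / 0.659 = (64.6367 − 17.2546) / 0.659 = 47.3821 / 0.659 = 71.900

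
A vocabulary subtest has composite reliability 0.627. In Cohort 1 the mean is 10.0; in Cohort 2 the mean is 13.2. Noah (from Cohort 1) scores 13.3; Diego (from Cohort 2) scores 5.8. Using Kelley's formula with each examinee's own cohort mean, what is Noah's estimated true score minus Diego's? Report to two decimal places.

3.51

T̂_Noah = 0.627(13.3) + 0.373(10.0) = 12.0691
T̂_Diego = 0.627(5.8) + 0.373(13.2) = 8.5602
Difference = 12.0691 − 8.5602 = 3.5089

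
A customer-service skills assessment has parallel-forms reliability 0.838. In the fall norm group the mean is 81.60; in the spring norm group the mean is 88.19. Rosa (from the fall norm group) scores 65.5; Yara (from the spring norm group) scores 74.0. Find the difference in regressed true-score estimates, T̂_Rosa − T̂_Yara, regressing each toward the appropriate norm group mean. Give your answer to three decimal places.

-8.191

T̂_Rosa = 0.838(65.5) + 0.162(81.60) = 68.10820
T̂_Yara = 0.838(74.0) + 0.162(88.19) = 76.29878
Difference = 68.10820 − 76.29878 = -8.19058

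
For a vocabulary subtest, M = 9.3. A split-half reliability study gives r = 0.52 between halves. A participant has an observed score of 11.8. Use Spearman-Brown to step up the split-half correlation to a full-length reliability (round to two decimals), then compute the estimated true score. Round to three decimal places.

11.000

Spearman-Brown: ρ = 2r/(1 + r) = 2(0.52)/(1 + 0.52) = 1.040/1.52 = 0.6842 → 0.68
T̂ = ρX + (1 − ρ)μ
  = 0.68 × 11.8 + 0.32 × 9.3
  = 8.024 + 2.976
  = 11.0000
  ≈ 11.000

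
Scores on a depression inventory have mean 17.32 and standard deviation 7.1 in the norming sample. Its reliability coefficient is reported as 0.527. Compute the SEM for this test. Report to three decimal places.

SEM = SD · √(1 − ρ) = 7.1 × √0.473 = 7.1 × 0.6877 = 4.8830

4.883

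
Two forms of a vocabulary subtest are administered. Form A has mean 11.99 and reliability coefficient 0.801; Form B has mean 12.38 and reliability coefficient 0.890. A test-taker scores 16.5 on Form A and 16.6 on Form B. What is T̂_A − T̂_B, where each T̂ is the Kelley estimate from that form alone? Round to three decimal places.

-0.533

T̂_A = 0.801(16.5) + 0.199(11.99) = 15.60251
T̂_B = 0.890(16.6) + 0.110(12.38) = 16.13580
T̂_A − T̂_B = -0.53329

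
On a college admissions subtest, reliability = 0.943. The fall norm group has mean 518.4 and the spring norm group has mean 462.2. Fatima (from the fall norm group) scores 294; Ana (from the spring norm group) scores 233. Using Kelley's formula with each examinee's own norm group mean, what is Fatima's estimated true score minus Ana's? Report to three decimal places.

60.726

T̂_Fatima = 0.943(294) + 0.057(518.4) = 306.79080
T̂_Ana = 0.943(233) + 0.057(462.2) = 246.06440
Difference = 306.79080 − 246.06440 = 60.72640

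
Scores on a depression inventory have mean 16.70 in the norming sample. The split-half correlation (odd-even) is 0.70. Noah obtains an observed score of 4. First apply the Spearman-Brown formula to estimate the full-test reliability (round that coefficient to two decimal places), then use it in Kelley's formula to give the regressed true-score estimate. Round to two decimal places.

6.29

Spearman-Brown: ρ = 2r/(1 + r) = 2(0.70)/(1 + 0.70) = 1.400/1.70 = 0.8235 → 0.82
Regress the observed score toward the mean by the unreliability: T̂ = 0.82·4 + 0.18·16.70 = 3.28 + 3.0060 = 6.286.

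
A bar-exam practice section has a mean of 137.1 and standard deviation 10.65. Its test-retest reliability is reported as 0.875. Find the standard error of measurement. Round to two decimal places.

SEM = SD · √(1 − ρ) = 10.65 × √0.125 = 10.65 × 0.3536 = 3.765

3.77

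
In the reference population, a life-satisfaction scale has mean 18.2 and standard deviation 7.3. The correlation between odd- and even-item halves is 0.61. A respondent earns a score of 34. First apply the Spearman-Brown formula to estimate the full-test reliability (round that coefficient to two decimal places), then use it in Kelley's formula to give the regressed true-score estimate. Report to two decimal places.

Spearman-Brown: ρ = 2r/(1 + r) = 2(0.61)/(1 + 0.61) = 1.220/1.61 = 0.7578 → 0.76
T̂ = 0.76(34) + 0.24(18.2) = 25.84 + 4.368 = 30.208 → 30.21

30.21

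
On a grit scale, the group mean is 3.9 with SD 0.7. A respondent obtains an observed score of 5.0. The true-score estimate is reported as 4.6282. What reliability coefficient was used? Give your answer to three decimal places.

0.662

T̂ = ρX + (1 − ρ)μ  ⇒  T̂ − μ = ρ(X − μ)
ρ = (T̂ − μ)/(X − μ) = (4.6282 − 3.9) / (5.0 − 3.9) = 0.7282 / 1.1 = 0.66200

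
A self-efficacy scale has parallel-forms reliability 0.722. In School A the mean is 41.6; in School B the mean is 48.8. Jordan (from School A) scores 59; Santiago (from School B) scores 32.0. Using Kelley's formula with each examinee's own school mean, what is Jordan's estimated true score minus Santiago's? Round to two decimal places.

17.49

T̂_Jordan = 0.722(59) + 0.278(41.6) = 54.1628
T̂_Santiago = 0.722(32.0) + 0.278(48.8) = 36.6704
Difference = 54.1628 − 36.6704 = 17.4924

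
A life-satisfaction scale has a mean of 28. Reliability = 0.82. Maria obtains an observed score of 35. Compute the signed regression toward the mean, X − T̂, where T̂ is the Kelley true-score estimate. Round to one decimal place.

T̂ = ρX + (1 − ρ)μ
  = 0.82 × 35 + 0.18 × 28
  = 28.70 + 5.04
  = 33.740
  ≈ 33.74
X − T̂ = 35 − 33.74 = 1.26 → 1.3

1.3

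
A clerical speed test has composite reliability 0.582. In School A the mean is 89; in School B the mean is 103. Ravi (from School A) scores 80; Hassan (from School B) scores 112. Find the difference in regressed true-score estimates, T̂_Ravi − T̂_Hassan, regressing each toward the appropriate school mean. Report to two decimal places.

T̂_Ravi = 0.582(80) + 0.418(89) = 83.7620
T̂_Hassan = 0.582(112) + 0.418(103) = 108.2380
Difference = 83.7620 − 108.2380 = -24.4760

-24.48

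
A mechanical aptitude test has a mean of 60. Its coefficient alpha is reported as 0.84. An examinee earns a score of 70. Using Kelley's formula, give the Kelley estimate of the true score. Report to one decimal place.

T̂ = ρX + (1 − ρ)μ
  = 0.84 × 70 + 0.16 × 60
  = 58.80 + 9.60
  = 68.40
  ≈ 68.4

68.4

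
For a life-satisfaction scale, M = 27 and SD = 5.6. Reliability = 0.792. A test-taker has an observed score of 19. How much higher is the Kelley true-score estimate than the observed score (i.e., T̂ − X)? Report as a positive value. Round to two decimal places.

1.66

T̂ = 0.792(19) + 0.208(27) = 15.048 + 5.616 = 20.6640 → 20.664
T̂ − X = 20.664 − 19 = 1.664 → 1.66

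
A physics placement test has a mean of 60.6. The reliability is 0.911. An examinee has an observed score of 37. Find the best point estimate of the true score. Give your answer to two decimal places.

39.10

T̂ = ρX + (1 − ρ)μ
  = 0.911 × 37 + 0.089 × 60.6
  = 33.707 + 5.3934
  = 39.100
  ≈ 39.10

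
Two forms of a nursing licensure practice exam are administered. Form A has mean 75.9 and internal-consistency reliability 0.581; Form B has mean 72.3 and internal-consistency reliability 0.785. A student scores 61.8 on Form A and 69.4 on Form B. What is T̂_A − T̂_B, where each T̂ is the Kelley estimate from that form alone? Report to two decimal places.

-2.32

T̂_A = 0.581(61.8) + 0.419(75.9) = 67.7079
T̂_B = 0.785(69.4) + 0.215(72.3) = 70.0235
T̂_A − T̂_B = -2.3156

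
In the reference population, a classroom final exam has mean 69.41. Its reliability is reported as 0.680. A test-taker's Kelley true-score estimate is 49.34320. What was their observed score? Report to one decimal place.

39.9

T̂ = ρX + (1 − ρ)μ  ⇒  X = (T̂ − (1 − ρ)μ) / ρ
X = (49.34320 − 0.320 × 69.41) / 0.680 = (49.34320 − 22.21120) / 0.680 = 27.13200 / 0.680 = 39.900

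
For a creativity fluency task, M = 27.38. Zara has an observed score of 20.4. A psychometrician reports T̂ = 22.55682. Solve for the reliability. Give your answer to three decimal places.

0.691

T̂ = ρX + (1 − ρ)μ  ⇒  T̂ − μ = ρ(X − μ)
ρ = (T̂ − μ)/(X − μ) = (22.55682 − 27.38) / (20.4 − 27.38) = -4.82318 / -6.98 = 0.69100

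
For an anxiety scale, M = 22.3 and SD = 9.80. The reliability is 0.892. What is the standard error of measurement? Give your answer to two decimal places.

3.22

SEM = SD · √(1 − ρ) = 9.80 × √0.108 = 9.80 × 0.3286 = 3.221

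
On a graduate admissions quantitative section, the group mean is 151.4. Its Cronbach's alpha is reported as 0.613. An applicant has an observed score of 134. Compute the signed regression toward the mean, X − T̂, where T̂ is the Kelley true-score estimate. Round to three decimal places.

-6.734

T̂ = ρX + (1 − ρ)μ
  = 0.613 × 134 + 0.387 × 151.4
  = 82.142 + 58.5918
  = 140.73380
  ≈ 140.7338
X − T̂ = 134 − 140.7338 = -6.7338 → -6.734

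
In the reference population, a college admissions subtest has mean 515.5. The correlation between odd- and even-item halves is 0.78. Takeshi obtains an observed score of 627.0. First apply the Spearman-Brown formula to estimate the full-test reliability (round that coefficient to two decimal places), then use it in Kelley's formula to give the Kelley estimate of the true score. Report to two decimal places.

Spearman-Brown: ρ = 2r/(1 + r) = 2(0.78)/(1 + 0.78) = 1.560/1.78 = 0.8764 → 0.88
Kelley's formula gives T̂ = 0.88·627.0 + 0.12·515.5 = 551.760 + 61.860 = 613.620.

613.62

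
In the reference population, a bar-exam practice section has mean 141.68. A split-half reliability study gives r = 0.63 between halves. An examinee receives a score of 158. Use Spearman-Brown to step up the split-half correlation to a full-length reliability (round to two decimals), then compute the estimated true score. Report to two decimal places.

154.25

Spearman-Brown: ρ = 2r/(1 + r) = 2(0.63)/(1 + 0.63) = 1.260/1.63 = 0.7730 → 0.77
T̂ = ρX + (1 − ρ)μ
  = 0.77 × 158 + 0.23 × 141.68
  = 121.66 + 32.5864
  = 154.246
  ≈ 154.25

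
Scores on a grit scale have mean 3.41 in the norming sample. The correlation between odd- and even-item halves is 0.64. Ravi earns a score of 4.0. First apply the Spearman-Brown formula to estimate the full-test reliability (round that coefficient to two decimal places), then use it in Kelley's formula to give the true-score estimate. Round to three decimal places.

Spearman-Brown: ρ = 2r/(1 + r) = 2(0.64)/(1 + 0.64) = 1.280/1.64 = 0.7805 → 0.78
Weight the observed score by reliability and the mean by (1 − reliability): T̂ = 0.78·4.0 + 0.22·3.41 = 3.120 + 0.7502 = 3.8702.

3.870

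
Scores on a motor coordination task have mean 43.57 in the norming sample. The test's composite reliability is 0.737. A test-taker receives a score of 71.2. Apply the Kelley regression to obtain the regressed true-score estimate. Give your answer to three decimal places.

Weight the observed score by reliability and the mean by (1 − reliability): T̂ = 0.737·71.2 + 0.263·43.57 = 52.4744 + 11.45891 = 63.9333.

63.933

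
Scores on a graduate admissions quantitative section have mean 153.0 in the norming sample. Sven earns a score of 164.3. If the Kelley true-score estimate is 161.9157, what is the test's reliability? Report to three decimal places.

0.789

T̂ = ρX + (1 − ρ)μ  ⇒  T̂ − μ = ρ(X − μ)
ρ = (T̂ − μ)/(X − μ) = (161.9157 − 153.0) / (164.3 − 153.0) = 8.9157 / 11.3 = 0.78900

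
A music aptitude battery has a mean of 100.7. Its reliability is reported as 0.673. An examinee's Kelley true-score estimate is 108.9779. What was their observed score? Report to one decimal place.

113.0

T̂ = ρX + (1 − ρ)μ  ⇒  X = (T̂ − (1 − ρ)μ) / ρ
X = (108.9779 − 0.327 × 100.7) / 0.673 = (108.9779 − 32.9289) / 0.673 = 76.0490 / 0.673 = 113.000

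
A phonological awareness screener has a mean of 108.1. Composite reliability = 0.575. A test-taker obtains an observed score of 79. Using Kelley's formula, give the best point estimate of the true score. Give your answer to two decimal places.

91.37

Regress the observed score toward the mean by the unreliability: T̂ = 0.575·79 + 0.425·108.1 = 45.425 + 45.9425 = 91.367.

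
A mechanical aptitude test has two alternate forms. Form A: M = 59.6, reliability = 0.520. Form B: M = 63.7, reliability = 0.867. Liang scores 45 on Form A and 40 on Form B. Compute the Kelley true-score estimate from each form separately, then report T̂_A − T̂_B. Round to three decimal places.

8.856

T̂_A = 0.520(45) + 0.480(59.6) = 52.00800
T̂_B = 0.867(40) + 0.133(63.7) = 43.15210
T̂_A − T̂_B = 8.85590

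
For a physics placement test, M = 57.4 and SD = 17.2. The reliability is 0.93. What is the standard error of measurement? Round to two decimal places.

4.55

SEM = SD · √(1 − ρ) = 17.2 × √0.07 = 17.2 × 0.2646 = 4.551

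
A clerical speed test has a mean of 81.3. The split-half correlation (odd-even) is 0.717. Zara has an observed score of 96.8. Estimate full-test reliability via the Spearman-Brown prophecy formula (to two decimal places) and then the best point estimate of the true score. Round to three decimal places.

94.320

Spearman-Brown: ρ = 2r/(1 + r) = 2(0.717)/(1 + 0.717) = 1.4340/1.717 = 0.8352 → 0.84
T̂ = ρX + (1 − ρ)μ
  = 0.84 × 96.8 + 0.16 × 81.3
  = 81.312 + 13.008
  = 94.3200
  ≈ 94.320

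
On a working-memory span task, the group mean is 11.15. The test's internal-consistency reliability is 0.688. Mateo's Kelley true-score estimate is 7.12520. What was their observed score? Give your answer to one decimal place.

5.3

T̂ = ρX + (1 − ρ)μ  ⇒  X = (T̂ − (1 − ρ)μ) / ρ
X = (7.12520 − 0.312 × 11.15) / 0.688 = (7.12520 − 3.47880) / 0.688 = 3.64640 / 0.688 = 5.300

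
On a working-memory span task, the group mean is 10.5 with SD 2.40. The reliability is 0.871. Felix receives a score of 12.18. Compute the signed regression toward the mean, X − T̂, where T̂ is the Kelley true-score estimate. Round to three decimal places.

T̂ = ρX + (1 − ρ)μ
  = 0.871 × 12.18 + 0.129 × 10.5
  = 10.60878 + 1.3545
  = 11.96328
  ≈ 11.9633
X − T̂ = 12.18 − 11.9633 = 0.2167 → 0.217

0.217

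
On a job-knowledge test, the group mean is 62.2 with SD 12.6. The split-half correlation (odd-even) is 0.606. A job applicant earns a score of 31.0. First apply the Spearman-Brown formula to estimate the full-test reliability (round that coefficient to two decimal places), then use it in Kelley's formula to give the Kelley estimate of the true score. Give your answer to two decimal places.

Spearman-Brown: ρ = 2r/(1 + r) = 2(0.606)/(1 + 0.606) = 1.2120/1.606 = 0.7547 → 0.75
T̂ = 0.75(31.0) + 0.25(62.2) = 23.250 + 15.550 = 38.800 → 38.80

38.80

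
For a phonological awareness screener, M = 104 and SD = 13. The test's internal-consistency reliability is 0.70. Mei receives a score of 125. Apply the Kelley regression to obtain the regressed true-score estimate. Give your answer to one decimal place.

T̂ = ρX + (1 − ρ)μ
  = 0.70 × 125 + 0.30 × 104
  = 87.50 + 31.20
  = 118.70
  ≈ 118.7

118.7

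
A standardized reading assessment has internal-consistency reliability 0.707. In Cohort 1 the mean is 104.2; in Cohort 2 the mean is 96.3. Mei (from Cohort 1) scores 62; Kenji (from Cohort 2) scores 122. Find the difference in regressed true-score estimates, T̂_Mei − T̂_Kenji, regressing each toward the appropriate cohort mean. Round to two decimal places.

T̂_Mei = 0.707(62) + 0.293(104.2) = 74.3646
T̂_Kenji = 0.707(122) + 0.293(96.3) = 114.4699
Difference = 74.3646 − 114.4699 = -40.1053

-40.11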